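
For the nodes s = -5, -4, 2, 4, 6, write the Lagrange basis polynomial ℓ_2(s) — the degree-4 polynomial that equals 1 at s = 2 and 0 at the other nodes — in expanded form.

ℓ_2(s) = (1/336)s^4 - (1/336)s^3 - (23/168)s^2 + (1/21)s + 10/7

ℓ_2(s) = (s + 5)(s + 4)(s - 4)(s - 6) / [(7)·(6)·(-2)·(-4)]
       = (s^4 - s^3 - 46s^2 + 16s + 480) / (336)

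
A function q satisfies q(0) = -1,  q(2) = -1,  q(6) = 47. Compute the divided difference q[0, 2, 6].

q[0,2] = (-1 - (-1)) / (2 - 0) = 0
q[2,6] = (47 - (-1)) / (6 - 2) = 12
q[0,2,6] = (12 - 0) / (6 - 0) = 2

2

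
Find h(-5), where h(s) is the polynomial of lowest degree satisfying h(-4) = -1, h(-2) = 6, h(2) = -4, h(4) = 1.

-197/16

L_0(-5) = (-3)·(-7)·(-9)/[(-2)·(-6)·(-8)] = 63/32
L_1(-5) = (-1)·(-7)·(-9)/[(2)·(-4)·(-6)] = -21/16
L_2(-5) = (-1)·(-3)·(-9)/[(6)·(4)·(-2)] = 9/16
L_3(-5) = (-1)·(-3)·(-7)/[(8)·(6)·(2)] = -7/32
Sum: (-1)·(63/32) + 6·(-21/16) + (-4)·(9/16) + 1·(-7/32) = -197/16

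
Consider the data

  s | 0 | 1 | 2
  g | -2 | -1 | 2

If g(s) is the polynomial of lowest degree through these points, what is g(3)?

7

Using Newton's divided-difference form:
g[0,1] = (-1 - (-2)) / (1 - 0) = 1
g[1,2] = (2 - (-1)) / (2 - 1) = 3
g[0,1,2] = (3 - 1) / (2 - 0) = 1
g(3) = -2 + 1·(3) + 1·(3)·(2) = 7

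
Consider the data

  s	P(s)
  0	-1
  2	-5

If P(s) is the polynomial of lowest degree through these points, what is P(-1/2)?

L_0(-1/2) = (-5/2)/[(-2)] = 5/4
L_1(-1/2) = (-1/2)/[(2)] = -1/4
Sum: (-1)·(5/4) + (-5)·(-1/4) = 0

0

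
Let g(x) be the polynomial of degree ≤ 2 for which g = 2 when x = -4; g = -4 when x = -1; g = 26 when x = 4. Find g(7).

Evaluate each Lagrange basis at x = 7:
L_0(7) = (8)·(3)/[(-3)·(-8)] = 1
L_1(7) = (11)·(3)/[(3)·(-5)] = -11/5
L_2(7) = (11)·(8)/[(8)·(5)] = 11/5
Sum: 2·(1) + (-4)·(-11/5) + 26·(11/5) = 68

68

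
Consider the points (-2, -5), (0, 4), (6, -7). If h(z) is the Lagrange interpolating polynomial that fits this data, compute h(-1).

7/24

Evaluate each Lagrange basis at z = -1:
L_0(-1) = (-1)·(-7)/[(-2)·(-8)] = 7/16
L_1(-1) = (1)·(-7)/[(2)·(-6)] = 7/12
L_2(-1) = (1)·(-1)/[(8)·(6)] = -1/48
Sum: (-5)·(7/16) + 4·(7/12) + (-7)·(-1/48) = 7/24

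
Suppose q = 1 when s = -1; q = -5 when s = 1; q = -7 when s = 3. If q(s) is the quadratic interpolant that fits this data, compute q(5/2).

-55/8

L_0(5/2) = (3/2)·(-1/2)/[(-2)·(-4)] = -3/32
L_1(5/2) = (7/2)·(-1/2)/[(2)·(-2)] = 7/16
L_2(5/2) = (7/2)·(3/2)/[(4)·(2)] = 21/32
Sum: 1·(-3/32) + (-5)·(7/16) + (-7)·(21/32) = -55/8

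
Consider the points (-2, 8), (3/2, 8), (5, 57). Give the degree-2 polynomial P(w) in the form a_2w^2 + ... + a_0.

Build the Lagrange basis polynomials:
L_0(w) = (w - 3/2)(w - 5) / [49/2] = (2/49)w^2 - (13/49)w + 15/49
L_1(w) = (w + 2)(w - 5) / [-49/4] = -(4/49)w^2 + (12/49)w + 40/49
L_2(w) = (w + 2)(w - 3/2) / [49/2] = (2/49)w^2 + (1/49)w - 6/49
P(w) = 8·L_0 + 8·L_1 + 57·L_2
  8·L_0(w) = (16/49)w^2 - (104/49)w + 120/49
  8·L_1(w) = -(32/49)w^2 + (96/49)w + 320/49
  57·L_2(w) = (114/49)w^2 + (57/49)w - 342/49
Adding term by term: 2w^2 + w + 2

P(w) = 2w^2 + w + 2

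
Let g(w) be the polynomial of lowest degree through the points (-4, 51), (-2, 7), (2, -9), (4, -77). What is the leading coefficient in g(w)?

-1

The leading coefficient equals the top divided difference g[-4,-2,2,4].
g[-4,-2] = (7 - 51) / (-2 - (-4)) = -22
g[-2,2] = (-9 - 7) / (2 - (-2)) = -4
g[2,4] = (-77 - (-9)) / (4 - 2) = -34
g[-4,-2,2] = (-4 - (-22)) / (2 - (-4)) = 3
g[-2,2,4] = (-34 - (-4)) / (4 - (-2)) = -5
g[-4,-2,2,4] = (-5 - 3) / (4 - (-4)) = -1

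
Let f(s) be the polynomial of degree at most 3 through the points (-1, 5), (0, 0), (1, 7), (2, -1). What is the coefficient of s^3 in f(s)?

L_0(s) = s(s - 1)(s - 2) / [-6] = -(1/6)s^3 + (1/2)s^2 - (1/3)s
L_1(s) = (s + 1)(s - 1)(s - 2) / [2] = (1/2)s^3 - s^2 - (1/2)s + 1
L_2(s) = (s + 1)s(s - 2) / [-2] = -(1/2)s^3 + (1/2)s^2 + s
L_3(s) = (s + 1)s(s - 1) / [6] = (1/6)s^3 - (1/6)s
f(s) = 5·L_0 + 0·L_1 + 7·L_2 + (-1)·L_3
Only the coefficient of s^3 is needed; take it from each L_i and combine:
5·(-1/6) + 0·(1/2) + 7·(-1/2) + (-1)·(1/6) = -9/2

-9/2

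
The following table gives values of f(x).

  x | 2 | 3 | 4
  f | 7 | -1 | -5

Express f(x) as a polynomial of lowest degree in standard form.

Newton's divided differences:
f[2,3] = (-1 - 7) / (3 - 2) = -8
f[3,4] = (-5 - (-1)) / (4 - 3) = -4
f[2,3,4] = (-4 - (-8)) / (4 - 2) = 2
f(x) = 7 + (-8)·(x - 2) + 2·(x - 2)(x - 3)
Expanding: f(x) = 2x^2 - 18x + 35

f(x) = 2x^2 - 18x + 35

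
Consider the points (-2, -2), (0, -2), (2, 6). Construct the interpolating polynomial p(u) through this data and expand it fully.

L_0(u) = u(u - 2) / [8] = (1/8)u^2 - (1/4)u
L_1(u) = (u + 2)(u - 2) / [-4] = -(1/4)u^2 + 1
L_2(u) = (u + 2)u / [8] = (1/8)u^2 + (1/4)u
p(u) = (-2)·L_0 + (-2)·L_1 + 6·L_2
  (-2)·L_0(u) = -(1/4)u^2 + (1/2)u
  (-2)·L_1(u) = (1/2)u^2 - 2
  6·L_2(u) = (3/4)u^2 + (3/2)u
Adding term by term: u^2 + 2u - 2

p(u) = u^2 + 2u - 2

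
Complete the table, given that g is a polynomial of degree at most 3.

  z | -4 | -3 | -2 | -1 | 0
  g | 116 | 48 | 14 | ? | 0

2

The 4 known values determine g uniquely (degree ≤ 3).
Evaluate each Lagrange basis at z = -1:
L_0(-1) = (2)·(1)·(-1)/[(-1)·(-2)·(-4)] = 1/4
L_1(-1) = (3)·(1)·(-1)/[(1)·(-1)·(-3)] = -1
L_2(-1) = (3)·(2)·(-1)/[(2)·(1)·(-2)] = 3/2
L_3(-1) = (3)·(2)·(1)/[(4)·(3)·(2)] = 1/4
Sum: 116·(1/4) + 48·(-1) + 14·(3/2) + 0 = 2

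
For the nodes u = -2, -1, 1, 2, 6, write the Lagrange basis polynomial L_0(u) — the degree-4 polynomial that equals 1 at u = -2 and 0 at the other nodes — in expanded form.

L_0(u) = (1/96)u^4 - (1/12)u^3 + (11/96)u^2 + (1/12)u - 1/8

L_0(u) = (u + 1)(u - 1)(u - 2)(u - 6) / [(-1)·(-3)·(-4)·(-8)]
       = (u^4 - 8u^3 + 11u^2 + 8u - 12) / (96)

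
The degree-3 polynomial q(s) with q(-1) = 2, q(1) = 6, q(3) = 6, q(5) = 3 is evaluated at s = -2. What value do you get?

-29/16

Using Newton's divided-difference form:
q[-1,1] = (6 - 2) / (1 - (-1)) = 2
q[1,3] = (6 - 6) / (3 - 1) = 0
q[3,5] = (3 - 6) / (5 - 3) = -3/2
q[-1,1,3] = (0 - 2) / (3 - (-1)) = -1/2
q[1,3,5] = (-3/2 - 0) / (5 - 1) = -3/8
q[-1,1,3,5] = (-3/8 - (-1/2)) / (5 - (-1)) = 1/48
q(-2) = 2 + 2·(-1) + (-1/2)·(-1)·(-3) + (1/48)·(-1)·(-3)·(-5) = -29/16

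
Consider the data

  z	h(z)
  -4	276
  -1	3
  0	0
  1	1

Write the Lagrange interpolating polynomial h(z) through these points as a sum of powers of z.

h(z) = -4z^3 + 2z^2 + 3z

Build the Lagrange basis polynomials:
L_0(z) = (z + 1)z(z - 1) / [-60] = -(1/60)z^3 + (1/60)z
L_1(z) = (z + 4)z(z - 1) / [6] = (1/6)z^3 + (1/2)z^2 - (2/3)z
L_2(z) = (z + 4)(z + 1)(z - 1) / [-4] = -(1/4)z^3 - z^2 + (1/4)z + 1
L_3(z) = (z + 4)(z + 1)z / [10] = (1/10)z^3 + (1/2)z^2 + (2/5)z
h(z) = 276·L_0 + 3·L_1 + 0·L_2 + 1·L_3
  276·L_0(z) = -(23/5)z^3 + (23/5)z
  3·L_1(z) = (1/2)z^3 + (3/2)z^2 - 2z
  0·L_2(z) = 0
  1·L_3(z) = (1/10)z^3 + (1/2)z^2 + (2/5)z
Adding term by term: -4z^3 + 2z^2 + 3z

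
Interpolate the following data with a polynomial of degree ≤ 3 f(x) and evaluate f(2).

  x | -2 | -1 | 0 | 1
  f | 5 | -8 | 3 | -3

-67

Using Newton's divided-difference form:
f[-2,-1] = (-8 - 5) / (-1 - (-2)) = -13
f[-1,0] = (3 - (-8)) / (0 - (-1)) = 11
f[0,1] = (-3 - 3) / (1 - 0) = -6
f[-2,-1,0] = (11 - (-13)) / (0 - (-2)) = 12
f[-1,0,1] = (-6 - 11) / (1 - (-1)) = -17/2
f[-2,-1,0,1] = (-17/2 - 12) / (1 - (-2)) = -41/6
f(2) = 5 + (-13)·(4) + 12·(4)·(3) + (-41/6)·(4)·(3)·(2) = -67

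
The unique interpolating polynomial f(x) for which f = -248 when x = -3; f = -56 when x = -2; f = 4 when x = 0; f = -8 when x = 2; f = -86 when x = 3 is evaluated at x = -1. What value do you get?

Using Newton's divided-difference form:
f[-3,-2] = (-56 - (-248)) / (-2 - (-3)) = 192
f[-2,0] = (4 - (-56)) / (0 - (-2)) = 30
f[0,2] = (-8 - 4) / (2 - 0) = -6
f[2,3] = (-86 - (-8)) / (3 - 2) = -78
f[-3,-2,0] = (30 - 192) / (0 - (-3)) = -54
f[-2,0,2] = (-6 - 30) / (2 - (-2)) = -9
f[0,2,3] = (-78 - (-6)) / (3 - 0) = -24
f[-3,-2,0,2] = (-9 - (-54)) / (2 - (-3)) = 9
f[-2,0,2,3] = (-24 - (-9)) / (3 - (-2)) = -3
f[-3,-2,0,2,3] = (-3 - 9) / (3 - (-3)) = -2
f(-1) = -248 + 192·(2) + (-54)·(2)·(1) + 9·(2)·(1)·(-1) + (-2)·(2)·(1)·(-1)·(-3) = -2

-2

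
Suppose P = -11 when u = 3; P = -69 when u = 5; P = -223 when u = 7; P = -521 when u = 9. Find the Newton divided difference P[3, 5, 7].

P[3,5] = (-69 - (-11)) / (5 - 3) = -29
P[5,7] = (-223 - (-69)) / (7 - 5) = -77
P[3,5,7] = (-77 - (-29)) / (7 - 3) = -12

-12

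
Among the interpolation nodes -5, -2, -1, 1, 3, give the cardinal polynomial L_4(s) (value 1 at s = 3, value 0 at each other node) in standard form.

L_4(s) = (1/320)s^4 + (7/320)s^3 + (9/320)s^2 - (7/320)s - 1/32

L_4(s) = (s + 5)(s + 2)(s + 1)(s - 1) / [(8)·(5)·(4)·(2)]
       = (s^4 + 7s^3 + 9s^2 - 7s - 10) / (320)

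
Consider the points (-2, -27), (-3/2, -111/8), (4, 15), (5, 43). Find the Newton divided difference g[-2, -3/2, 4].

g[-2,-3/2] = (-111/8 - (-27)) / (-3/2 - (-2)) = 105/4
g[-3/2,4] = (15 - (-111/8)) / (4 - (-3/2)) = 21/4
g[-2,-3/2,4] = (21/4 - 105/4) / (4 - (-2)) = -7/2

-7/2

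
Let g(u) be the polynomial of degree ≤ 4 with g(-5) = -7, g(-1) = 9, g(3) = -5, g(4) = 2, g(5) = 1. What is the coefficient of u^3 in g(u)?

Build the Lagrange basis polynomials:
L_0(u) = (u + 1)(u - 3)(u - 4)(u - 5) / [2880] = (1/2880)u^4 - (11/2880)u^3 + (7/576)u^2 - (13/2880)u - 1/48
L_1(u) = (u + 5)(u - 3)(u - 4)(u - 5) / [-480] = -(1/480)u^4 + (7/480)u^3 + (13/480)u^2 - (35/96)u + 5/8
L_2(u) = (u + 5)(u + 1)(u - 4)(u - 5) / [64] = (1/64)u^4 - (3/64)u^3 - (29/64)u^2 + (75/64)u + 25/16
L_3(u) = (u + 5)(u + 1)(u - 3)(u - 5) / [-45] = -(1/45)u^4 + (2/45)u^3 + (28/45)u^2 - (10/9)u - 5/3
L_4(u) = (u + 5)(u + 1)(u - 3)(u - 4) / [120] = (1/120)u^4 - (1/120)u^3 - (5/24)u^2 + (37/120)u + 1/2
g(u) = (-7)·L_0 + 9·L_1 + (-5)·L_2 + 2·L_3 + 1·L_4
Only the coefficient of u^3 is needed; take it from each L_i and combine:
(-7)·(-11/2880) + 9·(7/480) + (-5)·(-3/64) + 2·(2/45) + 1·(-1/120) = 227/480

227/480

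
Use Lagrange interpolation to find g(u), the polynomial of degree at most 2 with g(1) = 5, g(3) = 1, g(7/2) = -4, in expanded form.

g(u) = -(16/5)u^2 + (54/5)u - 13/5

L_0(u) = (u - 3)(u - 7/2) / [5] = (1/5)u^2 - (13/10)u + 21/10
L_1(u) = (u - 1)(u - 7/2) / [-1] = -u^2 + (9/2)u - 7/2
L_2(u) = (u - 1)(u - 3) / [5/4] = (4/5)u^2 - (16/5)u + 12/5
g(u) = 5·L_0 + 1·L_1 + (-4)·L_2
  5·L_0(u) = u^2 - (13/2)u + 21/2
  1·L_1(u) = -u^2 + (9/2)u - 7/2
  (-4)·L_2(u) = -(16/5)u^2 + (64/5)u - 48/5
Adding term by term: -(16/5)u^2 + (54/5)u - 13/5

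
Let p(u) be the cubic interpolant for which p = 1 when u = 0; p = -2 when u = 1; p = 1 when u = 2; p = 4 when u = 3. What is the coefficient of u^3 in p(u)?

-1

Build the Lagrange basis polynomials:
L_0(u) = (u - 1)(u - 2)(u - 3) / [-6] = -(1/6)u^3 + u^2 - (11/6)u + 1
L_1(u) = u(u - 2)(u - 3) / [2] = (1/2)u^3 - (5/2)u^2 + 3u
L_2(u) = u(u - 1)(u - 3) / [-2] = -(1/2)u^3 + 2u^2 - (3/2)u
L_3(u) = u(u - 1)(u - 2) / [6] = (1/6)u^3 - (1/2)u^2 + (1/3)u
p(u) = 1·L_0 + (-2)·L_1 + 1·L_2 + 4·L_3
Only the coefficient of u^3 is needed; take it from each L_i and combine:
1·(-1/6) + (-2)·(1/2) + 1·(-1/2) + 4·(1/6) = -1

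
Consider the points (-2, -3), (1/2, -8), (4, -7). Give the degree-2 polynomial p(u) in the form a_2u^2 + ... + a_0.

p(u) = (8/21)u^2 - (10/7)u - 155/21

L_0(u) = (u - 1/2)(u - 4) / [15] = (1/15)u^2 - (3/10)u + 2/15
L_1(u) = (u + 2)(u - 4) / [-35/4] = -(4/35)u^2 + (8/35)u + 32/35
L_2(u) = (u + 2)(u - 1/2) / [21] = (1/21)u^2 + (1/14)u - 1/21
p(u) = (-3)·L_0 + (-8)·L_1 + (-7)·L_2
  (-3)·L_0(u) = -(1/5)u^2 + (9/10)u - 2/5
  (-8)·L_1(u) = (32/35)u^2 - (64/35)u - 256/35
  (-7)·L_2(u) = -(1/3)u^2 - (1/2)u + 1/3
Adding term by term: (8/21)u^2 - (10/7)u - 155/21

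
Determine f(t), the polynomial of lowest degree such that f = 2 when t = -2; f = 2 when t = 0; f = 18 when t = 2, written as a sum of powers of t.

f(t) = 2t^2 + 4t + 2

Newton's divided differences:
f[-2,0] = (2 - 2) / (0 - (-2)) = 0
f[0,2] = (18 - 2) / (2 - 0) = 8
f[-2,0,2] = (8 - 0) / (2 - (-2)) = 2
f(t) = 2 + 2·(t + 2)t
Expanding: f(t) = 2t^2 + 4t + 2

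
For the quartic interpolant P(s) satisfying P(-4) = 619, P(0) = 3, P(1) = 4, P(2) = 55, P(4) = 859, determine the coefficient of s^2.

-2

Build the Lagrange basis polynomials:
L_0(s) = s(s - 1)(s - 2)(s - 4) / [960] = (1/960)s^4 - (7/960)s^3 + (7/480)s^2 - (1/120)s
L_1(s) = (s + 4)(s - 1)(s - 2)(s - 4) / [-32] = -(1/32)s^4 + (3/32)s^3 + (7/16)s^2 - (3/2)s + 1
L_2(s) = (s + 4)s(s - 2)(s - 4) / [15] = (1/15)s^4 - (2/15)s^3 - (16/15)s^2 + (32/15)s
L_3(s) = (s + 4)s(s - 1)(s - 4) / [-24] = -(1/24)s^4 + (1/24)s^3 + (2/3)s^2 - (2/3)s
L_4(s) = (s + 4)s(s - 1)(s - 2) / [192] = (1/192)s^4 + (1/192)s^3 - (5/96)s^2 + (1/24)s
P(s) = 619·L_0 + 3·L_1 + 4·L_2 + 55·L_3 + 859·L_4
Only the coefficient of s^2 is needed; take it from each L_i and combine:
619·(7/480) + 3·(7/16) + 4·(-16/15) + 55·(2/3) + 859·(-5/96) = -2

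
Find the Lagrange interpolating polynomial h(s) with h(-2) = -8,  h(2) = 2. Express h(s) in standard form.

Build the Lagrange basis polynomials:
L_0(s) = (s - 2) / [-4] = -(1/4)s + 1/2
L_1(s) = (s + 2) / [4] = (1/4)s + 1/2
h(s) = (-8)·L_0 + 2·L_1
  (-8)·L_0(s) = 2s - 4
  2·L_1(s) = (1/2)s + 1
Adding term by term: (5/2)s - 3

h(s) = (5/2)s - 3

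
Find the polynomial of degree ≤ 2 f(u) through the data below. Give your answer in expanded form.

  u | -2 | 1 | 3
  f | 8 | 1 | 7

f(u) = (16/15)u^2 - (19/15)u + 6/5

Build the Lagrange basis polynomials:
L_0(u) = (u - 1)(u - 3) / [15] = (1/15)u^2 - (4/15)u + 1/5
L_1(u) = (u + 2)(u - 3) / [-6] = -(1/6)u^2 + (1/6)u + 1
L_2(u) = (u + 2)(u - 1) / [10] = (1/10)u^2 + (1/10)u - 1/5
f(u) = 8·L_0 + 1·L_1 + 7·L_2
  8·L_0(u) = (8/15)u^2 - (32/15)u + 8/5
  1·L_1(u) = -(1/6)u^2 + (1/6)u + 1
  7·L_2(u) = (7/10)u^2 + (7/10)u - 7/5
Adding term by term: (16/15)u^2 - (19/15)u + 6/5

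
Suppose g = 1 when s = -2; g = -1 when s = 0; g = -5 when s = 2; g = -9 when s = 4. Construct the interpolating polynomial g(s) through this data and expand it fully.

g(s) = (1/24)s^3 - (1/4)s^2 - (5/3)s - 1

Build the Lagrange basis polynomials:
L_0(s) = s(s - 2)(s - 4) / [-48] = -(1/48)s^3 + (1/8)s^2 - (1/6)s
L_1(s) = (s + 2)(s - 2)(s - 4) / [16] = (1/16)s^3 - (1/4)s^2 - (1/4)s + 1
L_2(s) = (s + 2)s(s - 4) / [-16] = -(1/16)s^3 + (1/8)s^2 + (1/2)s
L_3(s) = (s + 2)s(s - 2) / [48] = (1/48)s^3 - (1/12)s
g(s) = 1·L_0 + (-1)·L_1 + (-5)·L_2 + (-9)·L_3
  1·L_0(s) = -(1/48)s^3 + (1/8)s^2 - (1/6)s
  (-1)·L_1(s) = -(1/16)s^3 + (1/4)s^2 + (1/4)s - 1
  (-5)·L_2(s) = (5/16)s^3 - (5/8)s^2 - (5/2)s
  (-9)·L_3(s) = -(3/16)s^3 + (3/4)s
Adding term by term: (1/24)s^3 - (1/4)s^2 - (5/3)s - 1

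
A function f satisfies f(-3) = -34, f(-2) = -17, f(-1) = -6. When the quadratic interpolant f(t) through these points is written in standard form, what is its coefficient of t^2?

-3

The leading coefficient equals the top divided difference f[-3,-2,-1].
f[-3,-2] = (-17 - (-34)) / (-2 - (-3)) = 17
f[-2,-1] = (-6 - (-17)) / (-1 - (-2)) = 11
f[-3,-2,-1] = (11 - 17) / (-1 - (-3)) = -3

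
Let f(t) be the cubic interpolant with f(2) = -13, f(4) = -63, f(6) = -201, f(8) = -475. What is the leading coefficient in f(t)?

-1

Build the Lagrange basis polynomials:
L_0(t) = (t - 4)(t - 6)(t - 8) / [-48] = -(1/48)t^3 + (3/8)t^2 - (13/6)t + 4
L_1(t) = (t - 2)(t - 6)(t - 8) / [16] = (1/16)t^3 - t^2 + (19/4)t - 6
L_2(t) = (t - 2)(t - 4)(t - 8) / [-16] = -(1/16)t^3 + (7/8)t^2 - (7/2)t + 4
L_3(t) = (t - 2)(t - 4)(t - 6) / [48] = (1/48)t^3 - (1/4)t^2 + (11/12)t - 1
f(t) = (-13)·L_0 + (-63)·L_1 + (-201)·L_2 + (-475)·L_3
Only the coefficient of t^3 is needed; take it from each L_i and combine:
(-13)·(-1/48) + (-63)·(1/16) + (-201)·(-1/16) + (-475)·(1/48) = -1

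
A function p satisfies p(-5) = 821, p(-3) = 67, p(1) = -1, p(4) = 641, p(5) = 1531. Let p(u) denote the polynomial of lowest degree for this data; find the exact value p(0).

Using Newton's divided-difference form:
p[-5,-3] = (67 - 821) / (-3 - (-5)) = -377
p[-3,1] = (-1 - 67) / (1 - (-3)) = -17
p[1,4] = (641 - (-1)) / (4 - 1) = 214
p[4,5] = (1531 - 641) / (5 - 4) = 890
p[-5,-3,1] = (-17 - (-377)) / (1 - (-5)) = 60
p[-3,1,4] = (214 - (-17)) / (4 - (-3)) = 33
p[1,4,5] = (890 - 214) / (5 - 1) = 169
p[-5,-3,1,4] = (33 - 60) / (4 - (-5)) = -3
p[-3,1,4,5] = (169 - 33) / (5 - (-3)) = 17
p[-5,-3,1,4,5] = (17 - (-3)) / (5 - (-5)) = 2
p(0) = 821 + (-377)·(5) + 60·(5)·(3) + (-3)·(5)·(3)·(-1) + 2·(5)·(3)·(-1)·(-4) = 1

1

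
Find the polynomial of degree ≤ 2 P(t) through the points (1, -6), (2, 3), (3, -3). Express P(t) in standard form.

Build the Lagrange basis polynomials:
L_0(t) = (t - 2)(t - 3) / [2] = (1/2)t^2 - (5/2)t + 3
L_1(t) = (t - 1)(t - 3) / [-1] = -t^2 + 4t - 3
L_2(t) = (t - 1)(t - 2) / [2] = (1/2)t^2 - (3/2)t + 1
P(t) = (-6)·L_0 + 3·L_1 + (-3)·L_2
  (-6)·L_0(t) = -3t^2 + 15t - 18
  3·L_1(t) = -3t^2 + 12t - 9
  (-3)·L_2(t) = -(3/2)t^2 + (9/2)t - 3
Adding term by term: -(15/2)t^2 + (63/2)t - 30

P(t) = -(15/2)t^2 + (63/2)t - 30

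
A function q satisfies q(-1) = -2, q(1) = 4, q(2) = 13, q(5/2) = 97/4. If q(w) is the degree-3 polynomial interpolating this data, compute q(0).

L_0(0) = (-1)·(-2)·(-5/2)/[(-2)·(-3)·(-7/2)] = 5/21
L_1(0) = (1)·(-2)·(-5/2)/[(2)·(-1)·(-3/2)] = 5/3
L_2(0) = (1)·(-1)·(-5/2)/[(3)·(1)·(-1/2)] = -5/3
L_3(0) = (1)·(-1)·(-2)/[(7/2)·(3/2)·(1/2)] = 16/21
Sum: (-2)·(5/21) + 4·(5/3) + 13·(-5/3) + 97/4·(16/21) = 3

3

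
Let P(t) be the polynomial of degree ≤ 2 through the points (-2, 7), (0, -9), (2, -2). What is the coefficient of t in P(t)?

-9/4

Build the Lagrange basis polynomials:
L_0(t) = t(t - 2) / [8] = (1/8)t^2 - (1/4)t
L_1(t) = (t + 2)(t - 2) / [-4] = -(1/4)t^2 + 1
L_2(t) = (t + 2)t / [8] = (1/8)t^2 + (1/4)t
P(t) = 7·L_0 + (-9)·L_1 + (-2)·L_2
Only the coefficient of t is needed; take it from each L_i and combine:
7·(-1/4) + (-9)·(0) + (-2)·(1/4) = -9/4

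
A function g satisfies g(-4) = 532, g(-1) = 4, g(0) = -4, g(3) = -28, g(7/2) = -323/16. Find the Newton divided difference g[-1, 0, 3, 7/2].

3/2

g[-1,0] = (-4 - 4) / (0 - (-1)) = -8
g[0,3] = (-28 - (-4)) / (3 - 0) = -8
g[3,7/2] = (-323/16 - (-28)) / (7/2 - 3) = 125/8
g[-1,0,3] = (-8 - (-8)) / (3 - (-1)) = 0
g[0,3,7/2] = (125/8 - (-8)) / (7/2 - 0) = 27/4
g[-1,0,3,7/2] = (27/4 - 0) / (7/2 - (-1)) = 3/2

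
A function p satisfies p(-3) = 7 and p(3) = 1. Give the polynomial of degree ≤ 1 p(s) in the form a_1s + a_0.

L_0(s) = (s - 3) / [-6] = -(1/6)s + 1/2
L_1(s) = (s + 3) / [6] = (1/6)s + 1/2
p(s) = 7·L_0 + 1·L_1
  7·L_0(s) = -(7/6)s + 7/2
  1·L_1(s) = (1/6)s + 1/2
Adding term by term: -s + 4

p(s) = -s + 4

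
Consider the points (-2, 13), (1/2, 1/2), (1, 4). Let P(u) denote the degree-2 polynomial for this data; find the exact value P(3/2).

Using Newton's divided-difference form:
P[-2,1/2] = (1/2 - 13) / (1/2 - (-2)) = -5
P[1/2,1] = (4 - 1/2) / (1 - 1/2) = 7
P[-2,1/2,1] = (7 - (-5)) / (1 - (-2)) = 4
P(3/2) = 13 + (-5)·(7/2) + 4·(7/2)·(1) = 19/2

19/2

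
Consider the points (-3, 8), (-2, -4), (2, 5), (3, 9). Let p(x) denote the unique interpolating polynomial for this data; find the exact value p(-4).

307/10

L_0(-4) = (-2)·(-6)·(-7)/[(-1)·(-5)·(-6)] = 14/5
L_1(-4) = (-1)·(-6)·(-7)/[(1)·(-4)·(-5)] = -21/10
L_2(-4) = (-1)·(-2)·(-7)/[(5)·(4)·(-1)] = 7/10
L_3(-4) = (-1)·(-2)·(-6)/[(6)·(5)·(1)] = -2/5
Sum: 8·(14/5) + (-4)·(-21/10) + 5·(7/10) + 9·(-2/5) = 307/10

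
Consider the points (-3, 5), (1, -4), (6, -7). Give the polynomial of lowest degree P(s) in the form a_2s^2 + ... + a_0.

L_0(s) = (s - 1)(s - 6) / [36] = (1/36)s^2 - (7/36)s + 1/6
L_1(s) = (s + 3)(s - 6) / [-20] = -(1/20)s^2 + (3/20)s + 9/10
L_2(s) = (s + 3)(s - 1) / [45] = (1/45)s^2 + (2/45)s - 1/15
P(s) = 5·L_0 + (-4)·L_1 + (-7)·L_2
  5·L_0(s) = (5/36)s^2 - (35/36)s + 5/6
  (-4)·L_1(s) = (1/5)s^2 - (3/5)s - 18/5
  (-7)·L_2(s) = -(7/45)s^2 - (14/45)s + 7/15
Adding term by term: (11/60)s^2 - (113/60)s - 23/10

P(s) = (11/60)s^2 - (113/60)s - 23/10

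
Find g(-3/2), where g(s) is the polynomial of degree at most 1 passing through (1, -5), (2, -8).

5/2

L_0(-3/2) = (-7/2)/[(-1)] = 7/2
L_1(-3/2) = (-5/2)/[(1)] = -5/2
Sum: (-5)·(7/2) + (-8)·(-5/2) = 5/2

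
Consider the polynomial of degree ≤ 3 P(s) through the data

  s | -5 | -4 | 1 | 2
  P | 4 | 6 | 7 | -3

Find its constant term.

L_0(s) = (s + 4)(s - 1)(s - 2) / [-42] = -(1/42)s^3 - (1/42)s^2 + (5/21)s - 4/21
L_1(s) = (s + 5)(s - 1)(s - 2) / [30] = (1/30)s^3 + (1/15)s^2 - (13/30)s + 1/3
L_2(s) = (s + 5)(s + 4)(s - 2) / [-30] = -(1/30)s^3 - (7/30)s^2 - (1/15)s + 4/3
L_3(s) = (s + 5)(s + 4)(s - 1) / [42] = (1/42)s^3 + (4/21)s^2 + (11/42)s - 10/21
P(s) = 4·L_0 + 6·L_1 + 7·L_2 + (-3)·L_3
Only the constant term is needed; take it from each L_i and combine:
4·(-4/21) + 6·(1/3) + 7·(4/3) + (-3)·(-10/21) = 12

12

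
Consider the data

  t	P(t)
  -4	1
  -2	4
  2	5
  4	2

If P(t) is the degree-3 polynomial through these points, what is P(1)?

Using Newton's divided-difference form:
P[-4,-2] = (4 - 1) / (-2 - (-4)) = 3/2
P[-2,2] = (5 - 4) / (2 - (-2)) = 1/4
P[2,4] = (2 - 5) / (4 - 2) = -3/2
P[-4,-2,2] = (1/4 - 3/2) / (2 - (-4)) = -5/24
P[-2,2,4] = (-3/2 - 1/4) / (4 - (-2)) = -7/24
P[-4,-2,2,4] = (-7/24 - (-5/24)) / (4 - (-4)) = -1/96
P(1) = 1 + (3/2)·(5) + (-5/24)·(5)·(3) + (-1/96)·(5)·(3)·(-1) = 177/32

177/32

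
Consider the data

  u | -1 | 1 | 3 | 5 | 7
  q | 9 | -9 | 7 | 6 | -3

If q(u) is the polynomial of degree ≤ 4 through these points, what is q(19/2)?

L_0(19/2) = (17/2)·(13/2)·(9/2)·(5/2)/[(-2)·(-4)·(-6)·(-8)] = 3315/2048
L_1(19/2) = (21/2)·(13/2)·(9/2)·(5/2)/[(2)·(-2)·(-4)·(-6)] = -4095/512
L_2(19/2) = (21/2)·(17/2)·(9/2)·(5/2)/[(4)·(2)·(-2)·(-4)] = 16065/1024
L_3(19/2) = (21/2)·(17/2)·(13/2)·(5/2)/[(6)·(4)·(2)·(-2)] = -7735/512
L_4(19/2) = (21/2)·(17/2)·(13/2)·(9/2)/[(8)·(6)·(4)·(2)] = 13923/2048
Sum: 9·(3315/2048) + (-9)·(-4095/512) + 7·(16065/1024) + 6·(-7735/512) + (-3)·(13923/2048) = 43689/512

43689/512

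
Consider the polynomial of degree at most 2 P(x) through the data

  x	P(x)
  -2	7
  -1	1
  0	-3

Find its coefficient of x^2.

Build the Lagrange basis polynomials:
L_0(x) = (x + 1)x / [2] = (1/2)x^2 + (1/2)x
L_1(x) = (x + 2)x / [-1] = -x^2 - 2x
L_2(x) = (x + 2)(x + 1) / [2] = (1/2)x^2 + (3/2)x + 1
P(x) = 7·L_0 + 1·L_1 + (-3)·L_2
Only the coefficient of x^2 is needed; take it from each L_i and combine:
7·(1/2) + 1·(-1) + (-3)·(1/2) = 1

1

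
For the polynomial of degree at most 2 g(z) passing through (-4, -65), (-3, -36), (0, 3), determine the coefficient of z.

1

Build the Lagrange basis polynomials:
L_0(z) = (z + 3)z / [4] = (1/4)z^2 + (3/4)z
L_1(z) = (z + 4)z / [-3] = -(1/3)z^2 - (4/3)z
L_2(z) = (z + 4)(z + 3) / [12] = (1/12)z^2 + (7/12)z + 1
g(z) = (-65)·L_0 + (-36)·L_1 + 3·L_2
Only the coefficient of z is needed; take it from each L_i and combine:
(-65)·(3/4) + (-36)·(-4/3) + 3·(7/12) = 1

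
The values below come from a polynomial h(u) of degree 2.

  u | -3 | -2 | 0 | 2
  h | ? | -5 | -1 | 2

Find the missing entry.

The 3 known values determine h uniquely (degree ≤ 2).
Evaluate each Lagrange basis at u = -3:
L_0(-3) = (-3)·(-5)/[(-2)·(-4)] = 15/8
L_1(-3) = (-1)·(-5)/[(2)·(-2)] = -5/4
L_2(-3) = (-1)·(-3)/[(4)·(2)] = 3/8
Sum: (-5)·(15/8) + (-1)·(-5/4) + 2·(3/8) = -59/8

-59/8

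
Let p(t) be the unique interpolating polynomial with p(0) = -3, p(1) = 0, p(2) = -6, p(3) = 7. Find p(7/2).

235/8

Using Newton's divided-difference form:
p[0,1] = (0 - (-3)) / (1 - 0) = 3
p[1,2] = (-6 - 0) / (2 - 1) = -6
p[2,3] = (7 - (-6)) / (3 - 2) = 13
p[0,1,2] = (-6 - 3) / (2 - 0) = -9/2
p[1,2,3] = (13 - (-6)) / (3 - 1) = 19/2
p[0,1,2,3] = (19/2 - (-9/2)) / (3 - 0) = 14/3
p(7/2) = -3 + 3·(7/2) + (-9/2)·(7/2)·(5/2) + (14/3)·(7/2)·(5/2)·(3/2) = 235/8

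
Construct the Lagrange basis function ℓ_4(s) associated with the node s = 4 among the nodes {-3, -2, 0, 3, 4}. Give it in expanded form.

ℓ_4(s) = (s + 3)(s + 2)s(s - 3) / [(7)·(6)·(4)·(1)]
       = (s^4 + 2s^3 - 9s^2 - 18s) / (168)

ℓ_4(s) = (1/168)s^4 + (1/84)s^3 - (3/56)s^2 - (3/28)s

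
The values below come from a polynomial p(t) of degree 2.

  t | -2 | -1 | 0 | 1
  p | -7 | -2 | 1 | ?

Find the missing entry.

The 3 known values determine p uniquely (degree ≤ 2).
Evaluate each Lagrange basis at t = 1:
L_0(1) = (2)·(1)/[(-1)·(-2)] = 1
L_1(1) = (3)·(1)/[(1)·(-1)] = -3
L_2(1) = (3)·(2)/[(2)·(1)] = 3
Sum: (-7)·(1) + (-2)·(-3) + 1·(3) = 2

2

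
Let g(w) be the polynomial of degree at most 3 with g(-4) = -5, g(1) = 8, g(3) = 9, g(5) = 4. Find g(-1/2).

761/160

Evaluate each Lagrange basis at w = -1/2:
L_0(-1/2) = (-3/2)·(-7/2)·(-11/2)/[(-5)·(-7)·(-9)] = 11/120
L_1(-1/2) = (7/2)·(-7/2)·(-11/2)/[(5)·(-2)·(-4)] = 539/320
L_2(-1/2) = (7/2)·(-3/2)·(-11/2)/[(7)·(2)·(-2)] = -33/32
L_3(-1/2) = (7/2)·(-3/2)·(-7/2)/[(9)·(4)·(2)] = 49/192
Sum: (-5)·(11/120) + 8·(539/320) + 9·(-33/32) + 4·(49/192) = 761/160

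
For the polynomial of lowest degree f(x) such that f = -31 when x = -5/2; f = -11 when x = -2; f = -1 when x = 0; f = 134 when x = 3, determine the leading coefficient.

4

L_0(x) = (x + 2)x(x - 3) / [-55/8] = -(8/55)x^3 + (8/55)x^2 + (48/55)x
L_1(x) = (x + 5/2)x(x - 3) / [5] = (1/5)x^3 - (1/10)x^2 - (3/2)x
L_2(x) = (x + 5/2)(x + 2)(x - 3) / [-15] = -(1/15)x^3 - (1/10)x^2 + (17/30)x + 1
L_3(x) = (x + 5/2)(x + 2)x / [165/2] = (2/165)x^3 + (3/55)x^2 + (2/33)x
f(x) = (-31)·L_0 + (-11)·L_1 + (-1)·L_2 + 134·L_3
Only the coefficient of x^3 is needed; take it from each L_i and combine:
(-31)·(-8/55) + (-11)·(1/5) + (-1)·(-1/15) + 134·(2/165) = 4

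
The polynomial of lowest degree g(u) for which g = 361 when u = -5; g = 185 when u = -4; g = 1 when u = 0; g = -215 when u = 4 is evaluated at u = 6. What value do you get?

L_0(6) = (10)·(6)·(2)/[(-1)·(-5)·(-9)] = -8/3
L_1(6) = (11)·(6)·(2)/[(1)·(-4)·(-8)] = 33/8
L_2(6) = (11)·(10)·(2)/[(5)·(4)·(-4)] = -11/4
L_3(6) = (11)·(10)·(6)/[(9)·(8)·(4)] = 55/24
Sum: 361·(-8/3) + 185·(33/8) + 1·(-11/4) + (-215)·(55/24) = -695

-695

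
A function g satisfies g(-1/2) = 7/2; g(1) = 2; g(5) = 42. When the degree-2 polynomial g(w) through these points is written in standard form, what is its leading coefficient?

The leading coefficient equals the top divided difference g[-1/2,1,5].
g[-1/2,1] = (2 - 7/2) / (1 - (-1/2)) = -1
g[1,5] = (42 - 2) / (5 - 1) = 10
g[-1/2,1,5] = (10 - (-1)) / (5 - (-1/2)) = 2

2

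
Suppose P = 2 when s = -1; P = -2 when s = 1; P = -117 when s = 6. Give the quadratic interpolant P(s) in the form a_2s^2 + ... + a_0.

L_0(s) = (s - 1)(s - 6) / [14] = (1/14)s^2 - (1/2)s + 3/7
L_1(s) = (s + 1)(s - 6) / [-10] = -(1/10)s^2 + (1/2)s + 3/5
L_2(s) = (s + 1)(s - 1) / [35] = (1/35)s^2 - 1/35
P(s) = 2·L_0 + (-2)·L_1 + (-117)·L_2
  2·L_0(s) = (1/7)s^2 - s + 6/7
  (-2)·L_1(s) = (1/5)s^2 - s - 6/5
  (-117)·L_2(s) = -(117/35)s^2 + 117/35
Adding term by term: -3s^2 - 2s + 3

P(s) = -3s^2 - 2s + 3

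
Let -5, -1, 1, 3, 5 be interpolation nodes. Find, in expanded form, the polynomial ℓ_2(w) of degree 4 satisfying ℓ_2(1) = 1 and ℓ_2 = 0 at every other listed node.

ℓ_2(w) = (w + 5)(w + 1)(w - 3)(w - 5) / [(6)·(2)·(-2)·(-4)]
       = (w^4 - 2w^3 - 28w^2 + 50w + 75) / (96)

ℓ_2(w) = (1/96)w^4 - (1/48)w^3 - (7/24)w^2 + (25/48)w + 25/32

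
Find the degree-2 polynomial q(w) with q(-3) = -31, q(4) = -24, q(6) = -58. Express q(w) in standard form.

q(w) = -2w^2 + 3w - 4

Newton's divided differences:
q[-3,4] = (-24 - (-31)) / (4 - (-3)) = 1
q[4,6] = (-58 - (-24)) / (6 - 4) = -17
q[-3,4,6] = (-17 - 1) / (6 - (-3)) = -2
q(w) = -31 + 1·(w + 3) + (-2)·(w + 3)(w - 4)
Expanding: q(w) = -2w^2 + 3w - 4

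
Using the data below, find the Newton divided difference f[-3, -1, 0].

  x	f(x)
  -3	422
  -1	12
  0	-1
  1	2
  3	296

f[-3,-1] = (12 - 422) / (-1 - (-3)) = -205
f[-1,0] = (-1 - 12) / (0 - (-1)) = -13
f[-3,-1,0] = (-13 - (-205)) / (0 - (-3)) = 64

64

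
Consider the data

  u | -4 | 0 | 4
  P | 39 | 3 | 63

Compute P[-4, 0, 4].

P[-4,0] = (3 - 39) / (0 - (-4)) = -9
P[0,4] = (63 - 3) / (4 - 0) = 15
P[-4,0,4] = (15 - (-9)) / (4 - (-4)) = 3

3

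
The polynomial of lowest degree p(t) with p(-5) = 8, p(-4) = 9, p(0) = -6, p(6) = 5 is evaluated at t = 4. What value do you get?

Evaluate each Lagrange basis at t = 4:
L_0(4) = (8)·(4)·(-2)/[(-1)·(-5)·(-11)] = 64/55
L_1(4) = (9)·(4)·(-2)/[(1)·(-4)·(-10)] = -9/5
L_2(4) = (9)·(8)·(-2)/[(5)·(4)·(-6)] = 6/5
L_3(4) = (9)·(8)·(4)/[(11)·(10)·(6)] = 24/55
Sum: 8·(64/55) + 9·(-9/5) + (-6)·(6/5) + 5·(24/55) = -131/11

-131/11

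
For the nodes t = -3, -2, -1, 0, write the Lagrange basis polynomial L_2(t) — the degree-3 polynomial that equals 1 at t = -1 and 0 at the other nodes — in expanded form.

L_2(t) = (t + 3)(t + 2)t / [(2)·(1)·(-1)]
       = (t^3 + 5t^2 + 6t) / (-2)

L_2(t) = -(1/2)t^3 - (5/2)t^2 - 3t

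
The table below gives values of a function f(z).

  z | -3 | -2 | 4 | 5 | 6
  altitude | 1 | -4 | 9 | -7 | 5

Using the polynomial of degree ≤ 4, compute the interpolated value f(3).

2699/84

Evaluate each Lagrange basis at z = 3:
L_0(3) = (5)·(-1)·(-2)·(-3)/[(-1)·(-7)·(-8)·(-9)] = -5/84
L_1(3) = (6)·(-1)·(-2)·(-3)/[(1)·(-6)·(-7)·(-8)] = 3/28
L_2(3) = (6)·(5)·(-2)·(-3)/[(7)·(6)·(-1)·(-2)] = 15/7
L_3(3) = (6)·(5)·(-1)·(-3)/[(8)·(7)·(1)·(-1)] = -45/28
L_4(3) = (6)·(5)·(-1)·(-2)/[(9)·(8)·(2)·(1)] = 5/12
Sum: 1·(-5/84) + (-4)·(3/28) + 9·(15/7) + (-7)·(-45/28) + 5·(5/12) = 2699/84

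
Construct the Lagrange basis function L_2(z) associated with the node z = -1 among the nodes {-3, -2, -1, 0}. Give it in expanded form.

L_2(z) = -(1/2)z^3 - (5/2)z^2 - 3z

L_2(z) = (z + 3)(z + 2)z / [(2)·(1)·(-1)]
       = (z^3 + 5z^2 + 6z) / (-2)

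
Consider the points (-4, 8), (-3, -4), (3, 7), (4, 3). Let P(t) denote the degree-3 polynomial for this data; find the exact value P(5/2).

3103/448

L_0(5/2) = (11/2)·(-1/2)·(-3/2)/[(-1)·(-7)·(-8)] = -33/448
L_1(5/2) = (13/2)·(-1/2)·(-3/2)/[(1)·(-6)·(-7)] = 13/112
L_2(5/2) = (13/2)·(11/2)·(-3/2)/[(7)·(6)·(-1)] = 143/112
L_3(5/2) = (13/2)·(11/2)·(-1/2)/[(8)·(7)·(1)] = -143/448
Sum: 8·(-33/448) + (-4)·(13/112) + 7·(143/112) + 3·(-143/448) = 3103/448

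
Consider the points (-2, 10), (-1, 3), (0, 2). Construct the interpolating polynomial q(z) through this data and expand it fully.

L_0(z) = (z + 1)z / [2] = (1/2)z^2 + (1/2)z
L_1(z) = (z + 2)z / [-1] = -z^2 - 2z
L_2(z) = (z + 2)(z + 1) / [2] = (1/2)z^2 + (3/2)z + 1
q(z) = 10·L_0 + 3·L_1 + 2·L_2
  10·L_0(z) = 5z^2 + 5z
  3·L_1(z) = -3z^2 - 6z
  2·L_2(z) = z^2 + 3z + 2
Adding term by term: 3z^2 + 2z + 2

q(z) = 3z^2 + 2z + 2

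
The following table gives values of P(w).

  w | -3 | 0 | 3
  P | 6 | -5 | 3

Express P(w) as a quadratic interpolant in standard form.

P(w) = (19/18)w^2 - (1/2)w - 5

Newton's divided differences:
P[-3,0] = (-5 - 6) / (0 - (-3)) = -11/3
P[0,3] = (3 - (-5)) / (3 - 0) = 8/3
P[-3,0,3] = (8/3 - (-11/3)) / (3 - (-3)) = 19/18
P(w) = 6 + (-11/3)·(w + 3) + (19/18)·(w + 3)w
Expanding: P(w) = (19/18)w^2 - (1/2)w - 5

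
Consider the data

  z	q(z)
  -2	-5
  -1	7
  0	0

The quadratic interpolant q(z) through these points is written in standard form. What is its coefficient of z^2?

-19/2

Build the Lagrange basis polynomials:
L_0(z) = (z + 1)z / [2] = (1/2)z^2 + (1/2)z
L_1(z) = (z + 2)z / [-1] = -z^2 - 2z
L_2(z) = (z + 2)(z + 1) / [2] = (1/2)z^2 + (3/2)z + 1
q(z) = (-5)·L_0 + 7·L_1 + 0·L_2
Only the coefficient of z^2 is needed; take it from each L_i and combine:
(-5)·(1/2) + 7·(-1) + 0·(1/2) = -19/2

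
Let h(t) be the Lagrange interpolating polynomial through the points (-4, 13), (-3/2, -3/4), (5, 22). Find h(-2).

Evaluate each Lagrange basis at t = -2:
L_0(-2) = (-1/2)·(-7)/[(-5/2)·(-9)] = 7/45
L_1(-2) = (2)·(-7)/[(5/2)·(-13/2)] = 56/65
L_2(-2) = (2)·(-1/2)/[(9)·(13/2)] = -2/117
Sum: 13·(7/45) + (-3/4)·(56/65) + 22·(-2/117) = 1

1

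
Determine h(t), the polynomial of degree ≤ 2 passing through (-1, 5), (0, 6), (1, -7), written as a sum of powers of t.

Newton's divided differences:
h[-1,0] = (6 - 5) / (0 - (-1)) = 1
h[0,1] = (-7 - 6) / (1 - 0) = -13
h[-1,0,1] = (-13 - 1) / (1 - (-1)) = -7
h(t) = 5 + 1·(t + 1) + (-7)·(t + 1)t
Expanding: h(t) = -7t^2 - 6t + 6

h(t) = -7t^2 - 6t + 6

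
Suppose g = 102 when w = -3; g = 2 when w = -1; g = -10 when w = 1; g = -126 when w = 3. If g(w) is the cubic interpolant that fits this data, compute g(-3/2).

45/4

Evaluate each Lagrange basis at w = -3/2:
L_0(-3/2) = (-1/2)·(-5/2)·(-9/2)/[(-2)·(-4)·(-6)] = 15/128
L_1(-3/2) = (3/2)·(-5/2)·(-9/2)/[(2)·(-2)·(-4)] = 135/128
L_2(-3/2) = (3/2)·(-1/2)·(-9/2)/[(4)·(2)·(-2)] = -27/128
L_3(-3/2) = (3/2)·(-1/2)·(-5/2)/[(6)·(4)·(2)] = 5/128
Sum: 102·(15/128) + 2·(135/128) + (-10)·(-27/128) + (-126)·(5/128) = 45/4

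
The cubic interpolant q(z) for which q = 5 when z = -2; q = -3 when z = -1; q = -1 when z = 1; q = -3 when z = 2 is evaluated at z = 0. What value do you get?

L_0(0) = (1)·(-1)·(-2)/[(-1)·(-3)·(-4)] = -1/6
L_1(0) = (2)·(-1)·(-2)/[(1)·(-2)·(-3)] = 2/3
L_2(0) = (2)·(1)·(-2)/[(3)·(2)·(-1)] = 2/3
L_3(0) = (2)·(1)·(-1)/[(4)·(3)·(1)] = -1/6
Sum: 5·(-1/6) + (-3)·(2/3) + (-1)·(2/3) + (-3)·(-1/6) = -3

-3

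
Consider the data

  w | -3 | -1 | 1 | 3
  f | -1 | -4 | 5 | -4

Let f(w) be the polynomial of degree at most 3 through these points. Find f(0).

Using Newton's divided-difference form:
f[-3,-1] = (-4 - (-1)) / (-1 - (-3)) = -3/2
f[-1,1] = (5 - (-4)) / (1 - (-1)) = 9/2
f[1,3] = (-4 - 5) / (3 - 1) = -9/2
f[-3,-1,1] = (9/2 - (-3/2)) / (1 - (-3)) = 3/2
f[-1,1,3] = (-9/2 - 9/2) / (3 - (-1)) = -9/4
f[-3,-1,1,3] = (-9/4 - 3/2) / (3 - (-3)) = -5/8
f(0) = -1 + (-3/2)·(3) + (3/2)·(3)·(1) + (-5/8)·(3)·(1)·(-1) = 7/8

7/8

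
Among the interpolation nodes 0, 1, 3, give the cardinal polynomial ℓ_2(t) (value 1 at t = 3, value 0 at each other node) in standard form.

ℓ_2(t) = t(t - 1) / [(3)·(2)]
       = (t^2 - t) / (6)

ℓ_2(t) = (1/6)t^2 - (1/6)t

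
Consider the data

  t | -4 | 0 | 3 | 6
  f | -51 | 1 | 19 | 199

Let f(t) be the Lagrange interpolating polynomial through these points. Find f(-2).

L_0(-2) = (-2)·(-5)·(-8)/[(-4)·(-7)·(-10)] = 2/7
L_1(-2) = (2)·(-5)·(-8)/[(4)·(-3)·(-6)] = 10/9
L_2(-2) = (2)·(-2)·(-8)/[(7)·(3)·(-3)] = -32/63
L_3(-2) = (2)·(-2)·(-5)/[(10)·(6)·(3)] = 1/9
Sum: (-51)·(2/7) + 1·(10/9) + 19·(-32/63) + 199·(1/9) = -1

-1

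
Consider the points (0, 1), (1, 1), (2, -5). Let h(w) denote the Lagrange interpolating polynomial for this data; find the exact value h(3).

-17

Evaluate each Lagrange basis at w = 3:
L_0(3) = (2)·(1)/[(-1)·(-2)] = 1
L_1(3) = (3)·(1)/[(1)·(-1)] = -3
L_2(3) = (3)·(2)/[(2)·(1)] = 3
Sum: 1·(1) + 1·(-3) + (-5)·(3) = -17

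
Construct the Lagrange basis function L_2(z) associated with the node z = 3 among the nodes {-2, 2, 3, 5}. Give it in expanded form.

L_2(z) = -(1/10)z^3 + (1/2)z^2 + (2/5)z - 2

L_2(z) = (z + 2)(z - 2)(z - 5) / [(5)·(1)·(-2)]
       = (z^3 - 5z^2 - 4z + 20) / (-10)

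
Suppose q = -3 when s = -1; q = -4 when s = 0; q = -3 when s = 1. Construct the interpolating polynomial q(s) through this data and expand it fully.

q(s) = s^2 - 4

Build the Lagrange basis polynomials:
L_0(s) = s(s - 1) / [2] = (1/2)s^2 - (1/2)s
L_1(s) = (s + 1)(s - 1) / [-1] = -s^2 + 1
L_2(s) = (s + 1)s / [2] = (1/2)s^2 + (1/2)s
q(s) = (-3)·L_0 + (-4)·L_1 + (-3)·L_2
  (-3)·L_0(s) = -(3/2)s^2 + (3/2)s
  (-4)·L_1(s) = 4s^2 - 4
  (-3)·L_2(s) = -(3/2)s^2 - (3/2)s
Adding term by term: s^2 - 4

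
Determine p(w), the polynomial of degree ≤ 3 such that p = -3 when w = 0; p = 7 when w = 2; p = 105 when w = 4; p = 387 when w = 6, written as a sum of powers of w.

p(w) = 2w^3 - w^2 - w - 3

Build the Lagrange basis polynomials:
L_0(w) = (w - 2)(w - 4)(w - 6) / [-48] = -(1/48)w^3 + (1/4)w^2 - (11/12)w + 1
L_1(w) = w(w - 4)(w - 6) / [16] = (1/16)w^3 - (5/8)w^2 + (3/2)w
L_2(w) = w(w - 2)(w - 6) / [-16] = -(1/16)w^3 + (1/2)w^2 - (3/4)w
L_3(w) = w(w - 2)(w - 4) / [48] = (1/48)w^3 - (1/8)w^2 + (1/6)w
p(w) = (-3)·L_0 + 7·L_1 + 105·L_2 + 387·L_3
  (-3)·L_0(w) = (1/16)w^3 - (3/4)w^2 + (11/4)w - 3
  7·L_1(w) = (7/16)w^3 - (35/8)w^2 + (21/2)w
  105·L_2(w) = -(105/16)w^3 + (105/2)w^2 - (315/4)w
  387·L_3(w) = (129/16)w^3 - (387/8)w^2 + (129/2)w
Adding term by term: 2w^3 - w^2 - w - 3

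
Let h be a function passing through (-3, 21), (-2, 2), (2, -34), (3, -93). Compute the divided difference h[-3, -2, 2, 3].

h[-3,-2] = (2 - 21) / (-2 - (-3)) = -19
h[-2,2] = (-34 - 2) / (2 - (-2)) = -9
h[2,3] = (-93 - (-34)) / (3 - 2) = -59
h[-3,-2,2] = (-9 - (-19)) / (2 - (-3)) = 2
h[-2,2,3] = (-59 - (-9)) / (3 - (-2)) = -10
h[-3,-2,2,3] = (-10 - 2) / (3 - (-3)) = -2

-2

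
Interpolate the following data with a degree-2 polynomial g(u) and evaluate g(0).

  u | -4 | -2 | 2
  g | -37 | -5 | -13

3

L_0(0) = (2)·(-2)/[(-2)·(-6)] = -1/3
L_1(0) = (4)·(-2)/[(2)·(-4)] = 1
L_2(0) = (4)·(2)/[(6)·(4)] = 1/3
Sum: (-37)·(-1/3) + (-5)·(1) + (-13)·(1/3) = 3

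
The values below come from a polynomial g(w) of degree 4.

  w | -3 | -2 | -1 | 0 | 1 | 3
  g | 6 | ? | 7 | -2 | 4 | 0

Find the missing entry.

485/24

The 5 known values determine g uniquely (degree ≤ 4).
Evaluate each Lagrange basis at w = -2:
L_0(-2) = (-1)·(-2)·(-3)·(-5)/[(-2)·(-3)·(-4)·(-6)] = 5/24
L_1(-2) = (1)·(-2)·(-3)·(-5)/[(2)·(-1)·(-2)·(-4)] = 15/8
L_2(-2) = (1)·(-1)·(-3)·(-5)/[(3)·(1)·(-1)·(-3)] = -5/3
L_3(-2) = (1)·(-1)·(-2)·(-5)/[(4)·(2)·(1)·(-2)] = 5/8
L_4(-2) = (1)·(-1)·(-2)·(-3)/[(6)·(4)·(3)·(2)] = -1/24
Sum: 6·(5/24) + 7·(15/8) + (-2)·(-5/3) + 4·(5/8) + 0 = 485/24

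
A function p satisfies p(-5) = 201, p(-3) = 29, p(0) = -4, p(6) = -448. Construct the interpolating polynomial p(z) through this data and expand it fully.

p(z) = -2z^3 - z^2 + 4z - 4

Build the Lagrange basis polynomials:
L_0(z) = (z + 3)z(z - 6) / [-110] = -(1/110)z^3 + (3/110)z^2 + (9/55)z
L_1(z) = (z + 5)z(z - 6) / [54] = (1/54)z^3 - (1/54)z^2 - (5/9)z
L_2(z) = (z + 5)(z + 3)(z - 6) / [-90] = -(1/90)z^3 - (1/45)z^2 + (11/30)z + 1
L_3(z) = (z + 5)(z + 3)z / [594] = (1/594)z^3 + (4/297)z^2 + (5/198)z
p(z) = 201·L_0 + 29·L_1 + (-4)·L_2 + (-448)·L_3
  201·L_0(z) = -(201/110)z^3 + (603/110)z^2 + (1809/55)z
  29·L_1(z) = (29/54)z^3 - (29/54)z^2 - (145/9)z
  (-4)·L_2(z) = (2/45)z^3 + (4/45)z^2 - (22/15)z - 4
  (-448)·L_3(z) = -(224/297)z^3 - (1792/297)z^2 - (1120/99)z
Adding term by term: -2z^3 - z^2 + 4z - 4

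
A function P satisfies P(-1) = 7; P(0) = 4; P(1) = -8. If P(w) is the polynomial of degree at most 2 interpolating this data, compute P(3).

Evaluate each Lagrange basis at w = 3:
L_0(3) = (3)·(2)/[(-1)·(-2)] = 3
L_1(3) = (4)·(2)/[(1)·(-1)] = -8
L_2(3) = (4)·(3)/[(2)·(1)] = 6
Sum: 7·(3) + 4·(-8) + (-8)·(6) = -59

-59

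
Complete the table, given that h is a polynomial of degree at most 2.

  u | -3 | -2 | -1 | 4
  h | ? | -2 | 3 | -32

The 3 known values determine h uniquely (degree ≤ 2).
L_0(-3) = (-2)·(-7)/[(-1)·(-6)] = 7/3
L_1(-3) = (-1)·(-7)/[(1)·(-5)] = -7/5
L_2(-3) = (-1)·(-2)/[(6)·(5)] = 1/15
Sum: (-2)·(7/3) + 3·(-7/5) + (-32)·(1/15) = -11

-11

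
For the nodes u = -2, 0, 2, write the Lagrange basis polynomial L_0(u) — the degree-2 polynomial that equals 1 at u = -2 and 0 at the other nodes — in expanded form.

L_0(u) = (1/8)u^2 - (1/4)u

L_0(u) = u(u - 2) / [(-2)·(-4)]
       = (u^2 - 2u) / (8)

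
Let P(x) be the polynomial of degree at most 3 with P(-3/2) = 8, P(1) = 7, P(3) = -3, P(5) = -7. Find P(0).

L_0(0) = (-1)·(-3)·(-5)/[(-5/2)·(-9/2)·(-13/2)] = 8/39
L_1(0) = (3/2)·(-3)·(-5)/[(5/2)·(-2)·(-4)] = 9/8
L_2(0) = (3/2)·(-1)·(-5)/[(9/2)·(2)·(-2)] = -5/12
L_3(0) = (3/2)·(-1)·(-3)/[(13/2)·(4)·(2)] = 9/104
Sum: 8·(8/39) + 7·(9/8) + (-3)·(-5/12) + (-7)·(9/104) = 1585/156

1585/156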